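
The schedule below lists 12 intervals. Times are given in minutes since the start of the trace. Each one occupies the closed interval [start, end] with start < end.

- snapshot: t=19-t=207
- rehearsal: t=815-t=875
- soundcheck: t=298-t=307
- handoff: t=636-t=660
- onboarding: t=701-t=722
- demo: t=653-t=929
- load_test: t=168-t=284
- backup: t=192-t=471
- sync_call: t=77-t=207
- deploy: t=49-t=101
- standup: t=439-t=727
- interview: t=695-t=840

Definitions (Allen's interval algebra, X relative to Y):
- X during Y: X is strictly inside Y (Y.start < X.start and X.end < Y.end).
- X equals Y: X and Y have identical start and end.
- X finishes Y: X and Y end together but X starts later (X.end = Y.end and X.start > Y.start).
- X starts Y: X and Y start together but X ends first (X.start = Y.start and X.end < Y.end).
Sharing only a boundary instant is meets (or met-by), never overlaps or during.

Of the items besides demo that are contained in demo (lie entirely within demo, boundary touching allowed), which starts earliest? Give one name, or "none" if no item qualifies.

interview

Target demo = [t=653, t=929].
backup [t=192, t=471] → before → excluded.
deploy [t=49, t=101] → before → excluded.
handoff [t=636, t=660] → overlaps → excluded.
interview [t=695, t=840] → during → candidate.
load_test [t=168, t=284] → before → excluded.
onboarding [t=701, t=722] → during → candidate.
rehearsal [t=815, t=875] → during → candidate.
snapshot [t=19, t=207] → before → excluded.
soundcheck [t=298, t=307] → before → excluded.
standup [t=439, t=727] → overlaps → excluded.
sync_call [t=77, t=207] → before → excluded.
Among candidates, earliest start is t=695 → interview.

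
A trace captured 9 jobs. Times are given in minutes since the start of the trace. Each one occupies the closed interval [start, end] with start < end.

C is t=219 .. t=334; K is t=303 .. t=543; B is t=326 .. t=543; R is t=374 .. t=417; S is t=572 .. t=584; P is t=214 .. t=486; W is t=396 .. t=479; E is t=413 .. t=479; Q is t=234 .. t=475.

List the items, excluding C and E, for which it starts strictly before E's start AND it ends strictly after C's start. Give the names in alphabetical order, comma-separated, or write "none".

B, K, P, Q, R, W

Conditions: its start is strictly before E's start (X.start < t=413) AND its end is strictly after C's start (X.end > t=219).
B: start t=326 < t=413? ✓; end t=543 > t=219? ✓ → yes.
K: start t=303 < t=413? ✓; end t=543 > t=219? ✓ → yes.
P: start t=214 < t=413? ✓; end t=486 > t=219? ✓ → yes.
Q: start t=234 < t=413? ✓; end t=475 > t=219? ✓ → yes.
R: start t=374 < t=413? ✓; end t=417 > t=219? ✓ → yes.
S: start t=572 < t=413? ✗; end t=584 > t=219? ✓ → no.
W: start t=396 < t=413? ✓; end t=479 > t=219? ✓ → yes.
Result: B, K, P, Q, R, W.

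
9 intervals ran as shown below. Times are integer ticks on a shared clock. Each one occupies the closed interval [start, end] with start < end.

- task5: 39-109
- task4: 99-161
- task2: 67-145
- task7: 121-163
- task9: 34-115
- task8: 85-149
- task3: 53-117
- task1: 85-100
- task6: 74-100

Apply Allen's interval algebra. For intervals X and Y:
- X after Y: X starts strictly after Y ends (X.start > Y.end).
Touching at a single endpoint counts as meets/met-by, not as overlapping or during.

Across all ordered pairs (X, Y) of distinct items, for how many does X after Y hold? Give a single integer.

Checking all 72 ordered pairs for relation 'after'; matching pairs in alphabetical order:
(task7, task1): task7 after task1 ✓
(task7, task3): task7 after task3 ✓
(task7, task5): task7 after task5 ✓
(task7, task6): task7 after task6 ✓
(task7, task9): task7 after task9 ✓
Count: 5.

5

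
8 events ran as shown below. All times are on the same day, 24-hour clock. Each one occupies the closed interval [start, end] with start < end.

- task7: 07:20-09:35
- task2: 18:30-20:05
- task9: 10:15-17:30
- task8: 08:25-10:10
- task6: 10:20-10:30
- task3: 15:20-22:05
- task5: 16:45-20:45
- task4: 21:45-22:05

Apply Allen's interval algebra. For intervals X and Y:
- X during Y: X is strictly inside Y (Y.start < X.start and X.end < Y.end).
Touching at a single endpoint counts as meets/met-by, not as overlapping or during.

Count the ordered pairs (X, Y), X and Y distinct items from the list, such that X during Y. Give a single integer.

4

Checking all 56 ordered pairs for relation 'during'; matching pairs in alphabetical order:
(task2, task3): task2 during task3 ✓
(task2, task5): task2 during task5 ✓
(task5, task3): task5 during task3 ✓
(task6, task9): task6 during task9 ✓
Count: 4.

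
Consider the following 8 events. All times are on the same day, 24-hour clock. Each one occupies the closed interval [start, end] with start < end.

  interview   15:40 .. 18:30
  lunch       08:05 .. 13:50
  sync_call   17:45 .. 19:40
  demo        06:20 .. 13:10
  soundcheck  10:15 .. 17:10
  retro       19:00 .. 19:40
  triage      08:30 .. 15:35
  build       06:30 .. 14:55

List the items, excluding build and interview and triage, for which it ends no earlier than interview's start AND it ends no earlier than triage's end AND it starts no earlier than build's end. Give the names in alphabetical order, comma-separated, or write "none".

Conditions: its end is no earlier than interview's start (X.end >= 15:40) AND its end is no earlier than triage's end (X.end >= 15:35) AND its start is no earlier than build's end (X.start >= 14:55).
demo: end 13:10 >= 15:40? ✗; end 13:10 >= 15:35? ✗; start 06:20 >= 14:55? ✗ → no.
lunch: end 13:50 >= 15:40? ✗; end 13:50 >= 15:35? ✗; start 08:05 >= 14:55? ✗ → no.
retro: end 19:40 >= 15:40? ✓; end 19:40 >= 15:35? ✓; start 19:00 >= 14:55? ✓ → yes.
soundcheck: end 17:10 >= 15:40? ✓; end 17:10 >= 15:35? ✓; start 10:15 >= 14:55? ✗ → no.
sync_call: end 19:40 >= 15:40? ✓; end 19:40 >= 15:35? ✓; start 17:45 >= 14:55? ✓ → yes.
Result: retro, sync_call.

retro, sync_call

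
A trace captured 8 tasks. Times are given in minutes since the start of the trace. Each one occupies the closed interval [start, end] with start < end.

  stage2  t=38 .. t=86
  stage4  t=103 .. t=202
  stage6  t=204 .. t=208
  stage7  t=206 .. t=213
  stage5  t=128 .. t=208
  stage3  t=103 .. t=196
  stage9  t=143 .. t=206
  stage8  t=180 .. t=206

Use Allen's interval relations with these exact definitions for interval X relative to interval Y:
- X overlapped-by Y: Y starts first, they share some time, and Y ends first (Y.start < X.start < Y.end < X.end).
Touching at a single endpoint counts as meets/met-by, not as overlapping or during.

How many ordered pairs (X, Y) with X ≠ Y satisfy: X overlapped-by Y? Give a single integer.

Checking all 56 ordered pairs for relation 'overlapped-by'; matching pairs in alphabetical order:
(stage5, stage3): stage5 overlapped-by stage3 ✓
(stage5, stage4): stage5 overlapped-by stage4 ✓
(stage6, stage8): stage6 overlapped-by stage8 ✓
(stage6, stage9): stage6 overlapped-by stage9 ✓
(stage7, stage5): stage7 overlapped-by stage5 ✓
(stage7, stage6): stage7 overlapped-by stage6 ✓
(stage8, stage3): stage8 overlapped-by stage3 ✓
(stage8, stage4): stage8 overlapped-by stage4 ✓
(stage9, stage3): stage9 overlapped-by stage3 ✓
(stage9, stage4): stage9 overlapped-by stage4 ✓
Count: 10.

10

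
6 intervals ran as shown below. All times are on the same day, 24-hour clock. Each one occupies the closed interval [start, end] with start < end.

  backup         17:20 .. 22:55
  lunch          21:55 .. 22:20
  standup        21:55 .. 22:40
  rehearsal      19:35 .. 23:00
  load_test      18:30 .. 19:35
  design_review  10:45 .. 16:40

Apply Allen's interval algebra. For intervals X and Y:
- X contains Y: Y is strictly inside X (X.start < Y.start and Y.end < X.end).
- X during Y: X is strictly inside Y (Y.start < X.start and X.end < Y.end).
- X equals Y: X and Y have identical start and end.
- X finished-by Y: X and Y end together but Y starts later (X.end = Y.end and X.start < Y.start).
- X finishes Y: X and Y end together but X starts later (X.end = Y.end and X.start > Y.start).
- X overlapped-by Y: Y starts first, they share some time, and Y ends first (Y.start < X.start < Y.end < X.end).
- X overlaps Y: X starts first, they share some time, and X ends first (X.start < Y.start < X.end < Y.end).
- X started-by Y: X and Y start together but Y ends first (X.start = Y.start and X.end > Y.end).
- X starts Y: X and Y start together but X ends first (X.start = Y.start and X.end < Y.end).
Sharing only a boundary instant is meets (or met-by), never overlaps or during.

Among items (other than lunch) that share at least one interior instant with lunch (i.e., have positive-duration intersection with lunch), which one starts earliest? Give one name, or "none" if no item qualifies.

Target lunch = [21:55, 22:20].
backup [17:20, 22:55] → contains → candidate.
design_review [10:45, 16:40] → before → excluded.
load_test [18:30, 19:35] → before → excluded.
rehearsal [19:35, 23:00] → contains → candidate.
standup [21:55, 22:40] → started-by → candidate.
Among candidates, earliest start is 17:20 → backup.

backup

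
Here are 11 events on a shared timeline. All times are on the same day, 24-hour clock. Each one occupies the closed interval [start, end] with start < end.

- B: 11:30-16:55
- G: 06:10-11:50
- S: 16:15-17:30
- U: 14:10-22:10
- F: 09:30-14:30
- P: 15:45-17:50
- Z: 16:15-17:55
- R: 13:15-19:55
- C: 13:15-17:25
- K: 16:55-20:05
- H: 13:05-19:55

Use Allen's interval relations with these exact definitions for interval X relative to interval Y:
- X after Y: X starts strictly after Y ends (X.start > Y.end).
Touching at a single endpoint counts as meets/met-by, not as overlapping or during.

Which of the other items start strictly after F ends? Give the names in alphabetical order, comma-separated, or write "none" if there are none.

K, P, S, Z

Target F = [09:30, 14:30].
B [11:30, 16:55] → overlapped-by → no.
C [13:15, 17:25] → overlapped-by → no.
G [06:10, 11:50] → overlaps → no.
H [13:05, 19:55] → overlapped-by → no.
K [16:55, 20:05] → after → yes.
P [15:45, 17:50] → after → yes.
R [13:15, 19:55] → overlapped-by → no.
S [16:15, 17:30] → after → yes.
U [14:10, 22:10] → overlapped-by → no.
Z [16:15, 17:55] → after → yes.
Result: K, P, S, Z.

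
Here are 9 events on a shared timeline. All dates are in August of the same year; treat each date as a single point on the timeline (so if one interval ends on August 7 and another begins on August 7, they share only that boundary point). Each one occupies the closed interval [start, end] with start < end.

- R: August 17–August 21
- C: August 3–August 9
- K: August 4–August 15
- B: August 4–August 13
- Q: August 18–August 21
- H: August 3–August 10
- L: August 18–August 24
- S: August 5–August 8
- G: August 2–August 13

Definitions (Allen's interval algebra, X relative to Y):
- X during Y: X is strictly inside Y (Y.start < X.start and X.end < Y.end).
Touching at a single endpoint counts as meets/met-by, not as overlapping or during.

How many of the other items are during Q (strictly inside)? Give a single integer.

0

Target Q = [August 18, August 21].
B [August 4, August 13] → before → no.
C [August 3, August 9] → before → no.
G [August 2, August 13] → before → no.
H [August 3, August 10] → before → no.
K [August 4, August 15] → before → no.
L [August 18, August 24] → started-by → no.
R [August 17, August 21] → finished-by → no.
S [August 5, August 8] → before → no.
Total: 0.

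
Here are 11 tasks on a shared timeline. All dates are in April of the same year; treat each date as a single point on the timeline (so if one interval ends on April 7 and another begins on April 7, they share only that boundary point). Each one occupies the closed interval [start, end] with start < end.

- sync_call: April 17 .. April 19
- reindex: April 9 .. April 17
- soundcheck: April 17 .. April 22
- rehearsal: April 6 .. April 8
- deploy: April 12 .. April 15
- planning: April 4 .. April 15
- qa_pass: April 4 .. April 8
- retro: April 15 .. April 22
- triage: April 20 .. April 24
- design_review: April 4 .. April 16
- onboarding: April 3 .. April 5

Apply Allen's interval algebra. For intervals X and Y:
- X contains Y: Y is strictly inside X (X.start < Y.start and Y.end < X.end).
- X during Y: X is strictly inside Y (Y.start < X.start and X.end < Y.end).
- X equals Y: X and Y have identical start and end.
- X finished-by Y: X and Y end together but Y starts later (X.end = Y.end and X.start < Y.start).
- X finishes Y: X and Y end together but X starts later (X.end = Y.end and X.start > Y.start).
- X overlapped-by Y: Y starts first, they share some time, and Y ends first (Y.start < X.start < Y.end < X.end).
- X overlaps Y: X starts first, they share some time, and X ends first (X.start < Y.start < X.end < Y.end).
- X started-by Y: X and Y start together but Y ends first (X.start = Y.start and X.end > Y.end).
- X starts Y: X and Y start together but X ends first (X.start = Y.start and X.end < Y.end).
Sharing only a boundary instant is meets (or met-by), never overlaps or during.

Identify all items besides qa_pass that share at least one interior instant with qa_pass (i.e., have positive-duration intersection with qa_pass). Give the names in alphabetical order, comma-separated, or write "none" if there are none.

design_review, onboarding, planning, rehearsal

Target qa_pass = [April 4, April 8].
deploy [April 12, April 15] → after → no.
design_review [April 4, April 16] → started-by → yes.
onboarding [April 3, April 5] → overlaps → yes.
planning [April 4, April 15] → started-by → yes.
rehearsal [April 6, April 8] → finishes → yes.
reindex [April 9, April 17] → after → no.
retro [April 15, April 22] → after → no.
soundcheck [April 17, April 22] → after → no.
sync_call [April 17, April 19] → after → no.
triage [April 20, April 24] → after → no.
Result: design_review, onboarding, planning, rehearsal.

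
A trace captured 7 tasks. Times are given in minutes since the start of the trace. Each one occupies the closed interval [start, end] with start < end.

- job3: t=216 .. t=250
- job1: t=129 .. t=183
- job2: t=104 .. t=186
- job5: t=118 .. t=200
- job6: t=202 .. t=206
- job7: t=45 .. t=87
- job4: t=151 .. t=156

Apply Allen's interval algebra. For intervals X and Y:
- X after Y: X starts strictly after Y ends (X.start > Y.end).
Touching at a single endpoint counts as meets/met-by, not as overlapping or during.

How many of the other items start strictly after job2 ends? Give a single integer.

2

Target job2 = [t=104, t=186].
job1 [t=129, t=183] → during → no.
job3 [t=216, t=250] → after → counts.
job4 [t=151, t=156] → during → no.
job5 [t=118, t=200] → overlapped-by → no.
job6 [t=202, t=206] → after → counts.
job7 [t=45, t=87] → before → no.
Total: 2.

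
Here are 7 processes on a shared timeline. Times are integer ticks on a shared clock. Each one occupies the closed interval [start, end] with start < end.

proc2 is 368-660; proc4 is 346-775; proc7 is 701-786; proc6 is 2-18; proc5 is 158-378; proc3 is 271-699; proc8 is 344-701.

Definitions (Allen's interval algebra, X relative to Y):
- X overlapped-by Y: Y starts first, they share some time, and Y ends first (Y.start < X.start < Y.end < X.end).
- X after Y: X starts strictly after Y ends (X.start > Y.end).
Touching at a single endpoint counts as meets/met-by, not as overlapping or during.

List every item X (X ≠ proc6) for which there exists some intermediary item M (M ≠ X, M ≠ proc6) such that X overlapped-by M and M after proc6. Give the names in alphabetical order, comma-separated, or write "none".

proc2, proc3, proc4, proc7, proc8

Target proc6 = [2, 18].
Intermediaries M with M after proc6: proc2, proc3, proc4, proc5, proc7, proc8.
Via proc2 — items with X overlapped-by proc2: none.
Via proc3 — items with X overlapped-by proc3: proc4, proc8.
Via proc4 — items with X overlapped-by proc4: proc7.
Via proc5 — items with X overlapped-by proc5: proc2, proc3, proc4, proc8.
Via proc7 — items with X overlapped-by proc7: none.
Via proc8 — items with X overlapped-by proc8: proc4.
Union: proc2, proc3, proc4, proc7, proc8.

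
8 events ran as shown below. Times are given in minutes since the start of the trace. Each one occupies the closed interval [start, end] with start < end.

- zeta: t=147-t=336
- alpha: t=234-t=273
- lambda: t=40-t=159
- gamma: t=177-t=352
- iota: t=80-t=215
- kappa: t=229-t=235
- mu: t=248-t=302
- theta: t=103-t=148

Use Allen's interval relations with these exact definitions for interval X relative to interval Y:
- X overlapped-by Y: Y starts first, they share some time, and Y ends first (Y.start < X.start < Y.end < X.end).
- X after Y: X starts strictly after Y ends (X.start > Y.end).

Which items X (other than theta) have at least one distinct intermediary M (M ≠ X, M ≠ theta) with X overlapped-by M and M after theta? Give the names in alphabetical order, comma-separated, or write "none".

alpha, mu

Target theta = [t=103, t=148].
Intermediaries M with M after theta: alpha, gamma, kappa, mu.
Via alpha — items with X overlapped-by alpha: mu.
Via gamma — items with X overlapped-by gamma: none.
Via kappa — items with X overlapped-by kappa: alpha.
Via mu — items with X overlapped-by mu: none.
Union: alpha, mu.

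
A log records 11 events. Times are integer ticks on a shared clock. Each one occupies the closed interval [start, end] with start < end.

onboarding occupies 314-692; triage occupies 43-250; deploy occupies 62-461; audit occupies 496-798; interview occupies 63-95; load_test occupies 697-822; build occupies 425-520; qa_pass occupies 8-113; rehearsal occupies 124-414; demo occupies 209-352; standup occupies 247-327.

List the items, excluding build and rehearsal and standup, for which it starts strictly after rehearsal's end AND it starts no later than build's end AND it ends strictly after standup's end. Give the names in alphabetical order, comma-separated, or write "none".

Conditions: its start is strictly after rehearsal's end (X.start > 414) AND its start is no later than build's end (X.start <= 520) AND its end is strictly after standup's end (X.end > 327).
audit: start 496 > 414? ✓; start 496 <= 520? ✓; end 798 > 327? ✓ → yes.
demo: start 209 > 414? ✗; start 209 <= 520? ✓; end 352 > 327? ✓ → no.
deploy: start 62 > 414? ✗; start 62 <= 520? ✓; end 461 > 327? ✓ → no.
interview: start 63 > 414? ✗; start 63 <= 520? ✓; end 95 > 327? ✗ → no.
load_test: start 697 > 414? ✓; start 697 <= 520? ✗; end 822 > 327? ✓ → no.
onboarding: start 314 > 414? ✗; start 314 <= 520? ✓; end 692 > 327? ✓ → no.
qa_pass: start 8 > 414? ✗; start 8 <= 520? ✓; end 113 > 327? ✗ → no.
triage: start 43 > 414? ✗; start 43 <= 520? ✓; end 250 > 327? ✗ → no.
Result: audit.

audit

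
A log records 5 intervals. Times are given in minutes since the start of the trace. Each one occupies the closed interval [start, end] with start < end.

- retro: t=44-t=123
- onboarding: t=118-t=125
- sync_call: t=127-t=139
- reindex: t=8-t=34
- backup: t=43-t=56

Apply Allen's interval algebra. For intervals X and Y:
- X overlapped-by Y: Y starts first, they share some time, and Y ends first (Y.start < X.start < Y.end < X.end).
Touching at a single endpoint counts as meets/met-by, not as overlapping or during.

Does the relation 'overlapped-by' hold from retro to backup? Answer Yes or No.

Yes

retro = [t=44, t=123], backup = [t=43, t=56].
Actual relation of retro to backup: overlapped-by.
Asked whether 'overlapped-by' holds → Yes.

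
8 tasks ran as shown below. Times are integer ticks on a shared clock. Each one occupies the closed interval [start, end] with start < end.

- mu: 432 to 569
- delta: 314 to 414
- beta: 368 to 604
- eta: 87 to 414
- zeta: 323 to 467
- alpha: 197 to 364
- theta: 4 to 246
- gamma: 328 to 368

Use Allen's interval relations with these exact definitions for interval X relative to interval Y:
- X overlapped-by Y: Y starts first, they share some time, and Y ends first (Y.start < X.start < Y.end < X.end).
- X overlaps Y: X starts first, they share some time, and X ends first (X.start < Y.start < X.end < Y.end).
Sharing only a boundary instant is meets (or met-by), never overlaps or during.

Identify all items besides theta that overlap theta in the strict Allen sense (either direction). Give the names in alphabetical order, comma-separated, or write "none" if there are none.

alpha, eta

Target theta = [4, 246].
alpha [197, 364] → overlapped-by → yes.
beta [368, 604] → after → no.
delta [314, 414] → after → no.
eta [87, 414] → overlapped-by → yes.
gamma [328, 368] → after → no.
mu [432, 569] → after → no.
zeta [323, 467] → after → no.
Result: alpha, eta.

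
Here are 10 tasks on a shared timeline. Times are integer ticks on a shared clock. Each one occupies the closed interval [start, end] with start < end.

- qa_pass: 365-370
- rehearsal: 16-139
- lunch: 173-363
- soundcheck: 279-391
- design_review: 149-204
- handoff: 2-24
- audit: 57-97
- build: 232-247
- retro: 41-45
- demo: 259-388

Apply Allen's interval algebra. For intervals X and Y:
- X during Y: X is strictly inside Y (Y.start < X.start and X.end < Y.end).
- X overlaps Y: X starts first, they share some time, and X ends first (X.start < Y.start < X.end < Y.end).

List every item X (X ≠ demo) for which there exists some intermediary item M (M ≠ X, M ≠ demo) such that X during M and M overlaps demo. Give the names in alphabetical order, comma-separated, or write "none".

build

Target demo = [259, 388].
Intermediaries M with M overlaps demo: lunch.
Via lunch — items with X during lunch: build.
Union: build.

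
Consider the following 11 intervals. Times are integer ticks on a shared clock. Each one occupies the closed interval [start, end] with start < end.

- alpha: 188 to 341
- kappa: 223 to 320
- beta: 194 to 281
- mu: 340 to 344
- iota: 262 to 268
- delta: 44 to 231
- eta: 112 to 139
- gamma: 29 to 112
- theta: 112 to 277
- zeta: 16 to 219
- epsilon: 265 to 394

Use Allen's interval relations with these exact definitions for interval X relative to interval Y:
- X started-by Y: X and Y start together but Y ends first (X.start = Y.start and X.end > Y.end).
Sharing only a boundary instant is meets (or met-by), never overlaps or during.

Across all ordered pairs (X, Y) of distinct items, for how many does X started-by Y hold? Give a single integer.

1

Checking all 110 ordered pairs for relation 'started-by'; matching pairs in alphabetical order:
(theta, eta): theta started-by eta ✓
Count: 1.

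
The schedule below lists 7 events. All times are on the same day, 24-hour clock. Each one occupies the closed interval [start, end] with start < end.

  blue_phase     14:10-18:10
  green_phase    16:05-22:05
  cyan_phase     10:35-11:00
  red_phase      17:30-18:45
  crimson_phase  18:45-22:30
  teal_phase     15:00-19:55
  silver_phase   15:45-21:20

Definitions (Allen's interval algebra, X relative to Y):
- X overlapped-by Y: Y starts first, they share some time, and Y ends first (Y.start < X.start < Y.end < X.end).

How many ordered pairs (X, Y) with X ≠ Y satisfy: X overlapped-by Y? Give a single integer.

Checking all 42 ordered pairs for relation 'overlapped-by'; matching pairs in alphabetical order:
(crimson_phase, green_phase): crimson_phase overlapped-by green_phase ✓
(crimson_phase, silver_phase): crimson_phase overlapped-by silver_phase ✓
(crimson_phase, teal_phase): crimson_phase overlapped-by teal_phase ✓
(green_phase, blue_phase): green_phase overlapped-by blue_phase ✓
(green_phase, silver_phase): green_phase overlapped-by silver_phase ✓
(green_phase, teal_phase): green_phase overlapped-by teal_phase ✓
(red_phase, blue_phase): red_phase overlapped-by blue_phase ✓
(silver_phase, blue_phase): silver_phase overlapped-by blue_phase ✓
(silver_phase, teal_phase): silver_phase overlapped-by teal_phase ✓
(teal_phase, blue_phase): teal_phase overlapped-by blue_phase ✓
Count: 10.

10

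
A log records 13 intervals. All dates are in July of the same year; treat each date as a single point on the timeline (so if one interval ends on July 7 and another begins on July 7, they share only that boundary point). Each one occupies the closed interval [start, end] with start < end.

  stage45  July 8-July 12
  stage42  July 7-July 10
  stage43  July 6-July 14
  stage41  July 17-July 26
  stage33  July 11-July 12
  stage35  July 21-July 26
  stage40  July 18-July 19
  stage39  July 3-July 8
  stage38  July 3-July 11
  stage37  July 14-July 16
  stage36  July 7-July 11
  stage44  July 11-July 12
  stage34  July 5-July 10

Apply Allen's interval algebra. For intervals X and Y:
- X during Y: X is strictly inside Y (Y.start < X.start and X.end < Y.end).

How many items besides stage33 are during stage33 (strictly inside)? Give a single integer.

Target stage33 = [July 11, July 12].
stage34 [July 5, July 10] → before → no.
stage35 [July 21, July 26] → after → no.
stage36 [July 7, July 11] → meets → no.
stage37 [July 14, July 16] → after → no.
stage38 [July 3, July 11] → meets → no.
stage39 [July 3, July 8] → before → no.
stage40 [July 18, July 19] → after → no.
stage41 [July 17, July 26] → after → no.
stage42 [July 7, July 10] → before → no.
stage43 [July 6, July 14] → contains → no.
stage44 [July 11, July 12] → equals → no.
stage45 [July 8, July 12] → finished-by → no.
Total: 0.

0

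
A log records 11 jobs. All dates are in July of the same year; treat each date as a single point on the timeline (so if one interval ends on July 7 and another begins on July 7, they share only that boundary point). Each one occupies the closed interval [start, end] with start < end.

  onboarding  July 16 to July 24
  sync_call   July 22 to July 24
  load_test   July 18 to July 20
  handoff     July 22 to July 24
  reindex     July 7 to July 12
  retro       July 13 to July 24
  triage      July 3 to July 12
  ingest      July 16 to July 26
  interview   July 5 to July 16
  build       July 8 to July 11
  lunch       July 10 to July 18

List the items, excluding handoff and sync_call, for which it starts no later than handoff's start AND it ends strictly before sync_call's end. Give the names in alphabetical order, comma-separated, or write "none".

Conditions: its start is no later than handoff's start (X.start <= July 22) AND its end is strictly before sync_call's end (X.end < July 24).
build: start July 8 <= July 22? ✓; end July 11 < July 24? ✓ → yes.
ingest: start July 16 <= July 22? ✓; end July 26 < July 24? ✗ → no.
interview: start July 5 <= July 22? ✓; end July 16 < July 24? ✓ → yes.
load_test: start July 18 <= July 22? ✓; end July 20 < July 24? ✓ → yes.
lunch: start July 10 <= July 22? ✓; end July 18 < July 24? ✓ → yes.
onboarding: start July 16 <= July 22? ✓; end July 24 < July 24? ✗ → no.
reindex: start July 7 <= July 22? ✓; end July 12 < July 24? ✓ → yes.
retro: start July 13 <= July 22? ✓; end July 24 < July 24? ✗ → no.
triage: start July 3 <= July 22? ✓; end July 12 < July 24? ✓ → yes.
Result: build, interview, load_test, lunch, reindex, triage.

build, interview, load_test, lunch, reindex, triage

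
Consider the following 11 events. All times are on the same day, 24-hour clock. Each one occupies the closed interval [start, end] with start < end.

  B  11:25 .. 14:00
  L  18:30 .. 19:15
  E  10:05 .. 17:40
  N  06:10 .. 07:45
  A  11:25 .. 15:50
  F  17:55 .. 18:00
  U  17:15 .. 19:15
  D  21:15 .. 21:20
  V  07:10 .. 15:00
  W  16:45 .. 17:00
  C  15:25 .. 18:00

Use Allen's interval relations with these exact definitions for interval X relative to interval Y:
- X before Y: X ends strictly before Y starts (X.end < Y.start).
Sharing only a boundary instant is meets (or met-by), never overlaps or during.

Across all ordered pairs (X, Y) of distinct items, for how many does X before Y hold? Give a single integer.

39

Checking all 110 ordered pairs for relation 'before'; matching pairs in alphabetical order:
(A, D): A before D ✓
(A, F): A before F ✓
(A, L): A before L ✓
(A, U): A before U ✓
(A, W): A before W ✓
(B, C): B before C ✓
(B, D): B before D ✓
(B, F): B before F ✓
(B, L): B before L ✓
(B, U): B before U ✓
(B, W): B before W ✓
(C, D): C before D ✓
(C, L): C before L ✓
(E, D): E before D ✓
(E, F): E before F ✓
(E, L): E before L ✓
(F, D): F before D ✓
(F, L): F before L ✓
(L, D): L before D ✓
(N, A): N before A ✓
(N, B): N before B ✓
(N, C): N before C ✓
(N, D): N before D ✓
(N, E): N before E ✓
... plus 15 further pairs not listed.
Count: 39.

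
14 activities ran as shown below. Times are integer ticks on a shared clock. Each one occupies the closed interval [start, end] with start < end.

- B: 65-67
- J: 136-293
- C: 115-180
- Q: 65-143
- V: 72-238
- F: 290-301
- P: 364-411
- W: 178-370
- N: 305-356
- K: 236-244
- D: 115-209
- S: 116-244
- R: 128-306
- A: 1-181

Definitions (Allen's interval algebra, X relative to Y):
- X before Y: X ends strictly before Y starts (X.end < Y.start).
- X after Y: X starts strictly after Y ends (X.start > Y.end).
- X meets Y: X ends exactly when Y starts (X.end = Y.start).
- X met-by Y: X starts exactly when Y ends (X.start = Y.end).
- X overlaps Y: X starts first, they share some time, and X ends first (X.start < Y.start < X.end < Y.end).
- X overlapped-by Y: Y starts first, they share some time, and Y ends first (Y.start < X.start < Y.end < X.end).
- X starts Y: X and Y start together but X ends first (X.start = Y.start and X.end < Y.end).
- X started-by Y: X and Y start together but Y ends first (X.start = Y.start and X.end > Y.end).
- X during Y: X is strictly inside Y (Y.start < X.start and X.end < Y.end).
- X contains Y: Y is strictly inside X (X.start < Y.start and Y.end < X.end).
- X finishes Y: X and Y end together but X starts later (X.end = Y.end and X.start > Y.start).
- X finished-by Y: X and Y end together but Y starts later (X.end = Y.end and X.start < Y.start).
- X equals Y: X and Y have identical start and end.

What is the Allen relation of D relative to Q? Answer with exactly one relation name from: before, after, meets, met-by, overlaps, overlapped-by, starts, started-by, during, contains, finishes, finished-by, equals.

overlapped-by

D = [115, 209]; Q = [65, 143].
Compare endpoints: D.start > Q.start, D.start < Q.end, D.end > Q.start, D.end > Q.end.
That pattern is 'overlapped-by'.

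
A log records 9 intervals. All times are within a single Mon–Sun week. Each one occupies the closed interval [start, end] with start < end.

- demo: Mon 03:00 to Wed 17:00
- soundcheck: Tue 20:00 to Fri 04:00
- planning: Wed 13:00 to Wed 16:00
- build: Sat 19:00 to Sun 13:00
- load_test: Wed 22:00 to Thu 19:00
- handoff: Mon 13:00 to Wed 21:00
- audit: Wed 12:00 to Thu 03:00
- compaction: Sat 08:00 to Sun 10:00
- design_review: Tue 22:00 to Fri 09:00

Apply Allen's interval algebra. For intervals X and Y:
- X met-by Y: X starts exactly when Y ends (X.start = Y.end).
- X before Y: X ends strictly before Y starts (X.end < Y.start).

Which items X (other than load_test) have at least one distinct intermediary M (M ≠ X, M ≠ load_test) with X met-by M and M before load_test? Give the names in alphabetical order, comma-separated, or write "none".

Target load_test = [Wed 22:00, Thu 19:00].
Intermediaries M with M before load_test: demo, handoff, planning.
Via demo — items with X met-by demo: none.
Via handoff — items with X met-by handoff: none.
Via planning — items with X met-by planning: none.
Union: none.

none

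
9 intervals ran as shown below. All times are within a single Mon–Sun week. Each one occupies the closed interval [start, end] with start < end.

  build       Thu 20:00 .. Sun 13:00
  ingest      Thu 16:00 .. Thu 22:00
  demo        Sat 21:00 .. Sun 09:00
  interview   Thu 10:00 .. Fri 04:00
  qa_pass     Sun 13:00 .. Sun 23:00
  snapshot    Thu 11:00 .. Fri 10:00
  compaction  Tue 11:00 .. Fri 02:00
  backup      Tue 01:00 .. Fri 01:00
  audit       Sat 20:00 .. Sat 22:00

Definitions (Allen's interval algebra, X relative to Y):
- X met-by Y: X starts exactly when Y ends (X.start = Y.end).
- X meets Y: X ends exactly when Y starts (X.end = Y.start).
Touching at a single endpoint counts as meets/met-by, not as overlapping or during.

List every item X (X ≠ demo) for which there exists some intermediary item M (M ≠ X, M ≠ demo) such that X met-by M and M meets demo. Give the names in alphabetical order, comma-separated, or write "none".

none

Target demo = [Sat 21:00, Sun 09:00].
Intermediaries M with M meets demo: none.
Union: none.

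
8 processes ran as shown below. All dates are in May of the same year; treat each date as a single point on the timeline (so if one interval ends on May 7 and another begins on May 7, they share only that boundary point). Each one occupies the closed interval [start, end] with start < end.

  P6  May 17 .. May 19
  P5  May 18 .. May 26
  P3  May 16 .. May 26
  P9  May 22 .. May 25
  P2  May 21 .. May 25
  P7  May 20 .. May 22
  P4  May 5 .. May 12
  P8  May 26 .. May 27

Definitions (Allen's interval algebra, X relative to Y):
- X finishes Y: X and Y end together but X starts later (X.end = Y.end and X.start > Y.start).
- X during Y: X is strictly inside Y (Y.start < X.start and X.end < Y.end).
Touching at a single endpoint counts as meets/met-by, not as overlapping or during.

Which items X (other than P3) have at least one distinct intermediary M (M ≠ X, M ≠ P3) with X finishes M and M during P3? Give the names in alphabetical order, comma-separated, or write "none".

Target P3 = [May 16, May 26].
Intermediaries M with M during P3: P2, P6, P7, P9.
Via P2 — items with X finishes P2: P9.
Via P6 — items with X finishes P6: none.
Via P7 — items with X finishes P7: none.
Via P9 — items with X finishes P9: none.
Union: P9.

P9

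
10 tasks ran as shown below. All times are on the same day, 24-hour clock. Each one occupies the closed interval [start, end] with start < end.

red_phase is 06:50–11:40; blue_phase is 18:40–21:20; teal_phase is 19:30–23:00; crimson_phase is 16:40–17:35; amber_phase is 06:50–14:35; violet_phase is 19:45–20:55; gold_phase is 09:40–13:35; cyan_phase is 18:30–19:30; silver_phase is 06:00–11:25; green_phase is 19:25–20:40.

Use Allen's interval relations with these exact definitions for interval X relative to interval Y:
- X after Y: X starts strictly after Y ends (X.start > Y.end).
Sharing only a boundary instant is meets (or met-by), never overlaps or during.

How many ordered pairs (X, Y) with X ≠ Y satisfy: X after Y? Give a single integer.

30

Checking all 90 ordered pairs for relation 'after'; matching pairs in alphabetical order:
(blue_phase, amber_phase): blue_phase after amber_phase ✓
(blue_phase, crimson_phase): blue_phase after crimson_phase ✓
(blue_phase, gold_phase): blue_phase after gold_phase ✓
(blue_phase, red_phase): blue_phase after red_phase ✓
(blue_phase, silver_phase): blue_phase after silver_phase ✓
(crimson_phase, amber_phase): crimson_phase after amber_phase ✓
(crimson_phase, gold_phase): crimson_phase after gold_phase ✓
(crimson_phase, red_phase): crimson_phase after red_phase ✓
(crimson_phase, silver_phase): crimson_phase after silver_phase ✓
(cyan_phase, amber_phase): cyan_phase after amber_phase ✓
(cyan_phase, crimson_phase): cyan_phase after crimson_phase ✓
(cyan_phase, gold_phase): cyan_phase after gold_phase ✓
(cyan_phase, red_phase): cyan_phase after red_phase ✓
(cyan_phase, silver_phase): cyan_phase after silver_phase ✓
(green_phase, amber_phase): green_phase after amber_phase ✓
(green_phase, crimson_phase): green_phase after crimson_phase ✓
(green_phase, gold_phase): green_phase after gold_phase ✓
(green_phase, red_phase): green_phase after red_phase ✓
(green_phase, silver_phase): green_phase after silver_phase ✓
(teal_phase, amber_phase): teal_phase after amber_phase ✓
(teal_phase, crimson_phase): teal_phase after crimson_phase ✓
(teal_phase, gold_phase): teal_phase after gold_phase ✓
(teal_phase, red_phase): teal_phase after red_phase ✓
(teal_phase, silver_phase): teal_phase after silver_phase ✓
... plus 6 further pairs not listed.
Count: 30.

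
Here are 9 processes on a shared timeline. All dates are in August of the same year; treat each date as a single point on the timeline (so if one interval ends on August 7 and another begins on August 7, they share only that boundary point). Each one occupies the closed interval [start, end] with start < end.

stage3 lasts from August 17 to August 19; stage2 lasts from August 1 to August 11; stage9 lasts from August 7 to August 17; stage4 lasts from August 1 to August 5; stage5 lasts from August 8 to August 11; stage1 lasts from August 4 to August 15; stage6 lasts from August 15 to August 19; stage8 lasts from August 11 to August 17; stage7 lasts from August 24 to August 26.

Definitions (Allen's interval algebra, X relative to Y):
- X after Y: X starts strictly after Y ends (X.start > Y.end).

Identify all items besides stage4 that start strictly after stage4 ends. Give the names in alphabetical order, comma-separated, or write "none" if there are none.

Target stage4 = [August 1, August 5].
stage1 [August 4, August 15] → overlapped-by → no.
stage2 [August 1, August 11] → started-by → no.
stage3 [August 17, August 19] → after → yes.
stage5 [August 8, August 11] → after → yes.
stage6 [August 15, August 19] → after → yes.
stage7 [August 24, August 26] → after → yes.
stage8 [August 11, August 17] → after → yes.
stage9 [August 7, August 17] → after → yes.
Result: stage3, stage5, stage6, stage7, stage8, stage9.

stage3, stage5, stage6, stage7, stage8, stage9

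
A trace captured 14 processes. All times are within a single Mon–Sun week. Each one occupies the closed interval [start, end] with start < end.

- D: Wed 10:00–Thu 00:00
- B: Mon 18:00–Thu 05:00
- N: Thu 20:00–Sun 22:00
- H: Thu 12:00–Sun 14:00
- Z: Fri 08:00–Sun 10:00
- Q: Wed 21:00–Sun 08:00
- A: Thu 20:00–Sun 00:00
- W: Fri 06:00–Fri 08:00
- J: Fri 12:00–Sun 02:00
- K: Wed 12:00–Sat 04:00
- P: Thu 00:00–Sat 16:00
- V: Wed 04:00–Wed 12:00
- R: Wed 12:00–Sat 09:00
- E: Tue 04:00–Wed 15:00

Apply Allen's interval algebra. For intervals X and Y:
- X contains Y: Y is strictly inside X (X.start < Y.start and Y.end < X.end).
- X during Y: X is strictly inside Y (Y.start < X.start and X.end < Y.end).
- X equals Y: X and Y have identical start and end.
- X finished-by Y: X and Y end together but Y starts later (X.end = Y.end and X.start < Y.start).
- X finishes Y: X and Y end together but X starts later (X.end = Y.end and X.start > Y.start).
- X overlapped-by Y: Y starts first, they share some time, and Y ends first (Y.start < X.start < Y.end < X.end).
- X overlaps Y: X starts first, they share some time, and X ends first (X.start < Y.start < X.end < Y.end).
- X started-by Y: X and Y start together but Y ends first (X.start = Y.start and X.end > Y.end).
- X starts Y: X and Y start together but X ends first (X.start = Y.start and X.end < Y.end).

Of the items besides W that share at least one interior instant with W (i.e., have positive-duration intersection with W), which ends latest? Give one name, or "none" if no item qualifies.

N

Target W = [Fri 06:00, Fri 08:00].
A [Thu 20:00, Sun 00:00] → contains → candidate.
B [Mon 18:00, Thu 05:00] → before → excluded.
D [Wed 10:00, Thu 00:00] → before → excluded.
E [Tue 04:00, Wed 15:00] → before → excluded.
H [Thu 12:00, Sun 14:00] → contains → candidate.
J [Fri 12:00, Sun 02:00] → after → excluded.
K [Wed 12:00, Sat 04:00] → contains → candidate.
N [Thu 20:00, Sun 22:00] → contains → candidate.
P [Thu 00:00, Sat 16:00] → contains → candidate.
Q [Wed 21:00, Sun 08:00] → contains → candidate.
R [Wed 12:00, Sat 09:00] → contains → candidate.
V [Wed 04:00, Wed 12:00] → before → excluded.
Z [Fri 08:00, Sun 10:00] → met-by → excluded.
Among candidates, latest end is Sun 22:00 → N.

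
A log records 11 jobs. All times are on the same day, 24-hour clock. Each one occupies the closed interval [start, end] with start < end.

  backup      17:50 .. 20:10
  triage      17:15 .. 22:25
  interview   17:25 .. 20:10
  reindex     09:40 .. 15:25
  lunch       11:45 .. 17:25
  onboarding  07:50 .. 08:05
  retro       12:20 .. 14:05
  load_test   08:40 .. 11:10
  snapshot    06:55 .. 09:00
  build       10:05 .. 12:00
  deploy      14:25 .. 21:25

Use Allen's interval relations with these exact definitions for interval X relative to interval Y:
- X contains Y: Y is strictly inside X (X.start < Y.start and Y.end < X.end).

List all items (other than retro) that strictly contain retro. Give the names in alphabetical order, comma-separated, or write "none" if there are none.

lunch, reindex

Target retro = [12:20, 14:05].
backup [17:50, 20:10] → after → no.
build [10:05, 12:00] → before → no.
deploy [14:25, 21:25] → after → no.
interview [17:25, 20:10] → after → no.
load_test [08:40, 11:10] → before → no.
lunch [11:45, 17:25] → contains → yes.
onboarding [07:50, 08:05] → before → no.
reindex [09:40, 15:25] → contains → yes.
snapshot [06:55, 09:00] → before → no.
triage [17:15, 22:25] → after → no.
Result: lunch, reindex.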